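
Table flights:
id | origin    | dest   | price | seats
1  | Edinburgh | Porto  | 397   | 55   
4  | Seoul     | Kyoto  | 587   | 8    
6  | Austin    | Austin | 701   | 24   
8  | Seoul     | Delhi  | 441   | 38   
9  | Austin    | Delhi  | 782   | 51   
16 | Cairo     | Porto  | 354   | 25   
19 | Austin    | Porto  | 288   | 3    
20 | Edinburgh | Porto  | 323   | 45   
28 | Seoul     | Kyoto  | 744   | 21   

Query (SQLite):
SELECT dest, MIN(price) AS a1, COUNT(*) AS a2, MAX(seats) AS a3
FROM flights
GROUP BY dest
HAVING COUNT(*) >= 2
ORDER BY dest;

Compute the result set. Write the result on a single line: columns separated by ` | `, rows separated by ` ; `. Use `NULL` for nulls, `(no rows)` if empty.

Group flights by dest.
Per group compute: MIN(price), COUNT(*), MAX(seats).
HAVING: drop groups with fewer than 2 rows.
  Austin: ids {6} → MIN(price)=701, COUNT(*)=1, MAX(seats)=24
  Delhi: ids {8, 9} → MIN(price)=441, COUNT(*)=2, MAX(seats)=51
  Kyoto: ids {4, 28} → MIN(price)=587, COUNT(*)=2, MAX(seats)=21
  Porto: ids {1, 16, 19, 20} → MIN(price)=288, COUNT(*)=4, MAX(seats)=55

Delhi | 441 | 2 | 51 ; Kyoto | 587 | 2 | 21 ; Porto | 288 | 4 | 55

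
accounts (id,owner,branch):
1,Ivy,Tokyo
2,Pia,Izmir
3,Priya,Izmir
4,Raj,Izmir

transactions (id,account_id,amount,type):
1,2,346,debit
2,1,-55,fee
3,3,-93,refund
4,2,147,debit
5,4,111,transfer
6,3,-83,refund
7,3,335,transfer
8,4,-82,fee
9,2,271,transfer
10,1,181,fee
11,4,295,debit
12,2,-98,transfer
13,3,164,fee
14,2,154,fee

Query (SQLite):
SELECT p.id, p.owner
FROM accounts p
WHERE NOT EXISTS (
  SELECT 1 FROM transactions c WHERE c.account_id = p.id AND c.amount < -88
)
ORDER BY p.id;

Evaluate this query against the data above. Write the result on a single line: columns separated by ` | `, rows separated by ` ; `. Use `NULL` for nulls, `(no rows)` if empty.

1 | Ivy ; 4 | Raj

For each accounts row, check whether any transactions with matching account_id has amount < -88.
Keep rows where that is false.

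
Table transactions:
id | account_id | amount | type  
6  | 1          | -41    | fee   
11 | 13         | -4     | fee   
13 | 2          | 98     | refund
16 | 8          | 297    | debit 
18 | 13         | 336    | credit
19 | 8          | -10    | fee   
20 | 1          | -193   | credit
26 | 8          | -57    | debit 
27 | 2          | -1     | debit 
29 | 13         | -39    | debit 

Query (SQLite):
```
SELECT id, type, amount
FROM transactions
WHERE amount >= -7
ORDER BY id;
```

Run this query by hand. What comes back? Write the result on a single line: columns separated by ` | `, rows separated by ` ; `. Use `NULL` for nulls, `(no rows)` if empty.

11 | fee | -4 ; 13 | refund | 98 ; 16 | debit | 297 ; 18 | credit | 336 ; 27 | debit | -1

amount >= -7: ids {11, 13, 16, 18, 27}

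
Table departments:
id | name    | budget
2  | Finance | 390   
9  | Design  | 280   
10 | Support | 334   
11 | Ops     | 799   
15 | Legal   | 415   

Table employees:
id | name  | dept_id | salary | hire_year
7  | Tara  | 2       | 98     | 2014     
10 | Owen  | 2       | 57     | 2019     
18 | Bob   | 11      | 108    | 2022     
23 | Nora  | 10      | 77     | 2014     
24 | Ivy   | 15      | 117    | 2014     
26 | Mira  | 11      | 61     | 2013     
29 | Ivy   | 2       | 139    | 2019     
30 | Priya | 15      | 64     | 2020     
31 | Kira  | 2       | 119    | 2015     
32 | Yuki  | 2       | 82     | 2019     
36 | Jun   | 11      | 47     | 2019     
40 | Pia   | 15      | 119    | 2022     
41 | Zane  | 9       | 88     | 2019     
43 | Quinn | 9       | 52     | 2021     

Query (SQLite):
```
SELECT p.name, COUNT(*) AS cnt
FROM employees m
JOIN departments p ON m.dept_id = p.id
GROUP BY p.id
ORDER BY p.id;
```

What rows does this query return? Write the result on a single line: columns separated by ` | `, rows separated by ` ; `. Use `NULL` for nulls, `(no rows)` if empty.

Join each employees row to its departments via dept_id.
Group joined rows by departments.id; compute COUNT(*) per group.
  2: ids {7, 10, 29, 31, 32} → COUNT(*)=5
  9: ids {41, 43} → COUNT(*)=2
  10: ids {23} → COUNT(*)=1
  11: ids {18, 26, 36} → COUNT(*)=3
  15: ids {24, 30, 40} → COUNT(*)=3

Finance | 5 ; Design | 2 ; Support | 1 ; Ops | 3 ; Legal | 3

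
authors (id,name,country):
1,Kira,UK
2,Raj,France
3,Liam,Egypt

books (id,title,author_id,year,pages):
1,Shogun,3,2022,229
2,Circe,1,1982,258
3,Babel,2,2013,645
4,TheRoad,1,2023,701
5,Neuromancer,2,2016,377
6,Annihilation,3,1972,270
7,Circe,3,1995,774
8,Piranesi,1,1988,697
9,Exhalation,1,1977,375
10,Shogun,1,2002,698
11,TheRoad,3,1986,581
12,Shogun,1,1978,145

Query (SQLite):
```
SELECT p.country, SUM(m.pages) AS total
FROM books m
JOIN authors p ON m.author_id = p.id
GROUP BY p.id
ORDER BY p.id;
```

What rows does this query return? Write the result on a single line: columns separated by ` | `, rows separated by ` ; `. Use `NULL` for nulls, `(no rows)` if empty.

Join each books row to its authors via author_id.
Group joined rows by authors.id; compute SUM(m.pages) per group.
  1: ids {2, 4, 8, 9, 10, 12} → SUM(m.pages)=2874
  2: ids {3, 5} → SUM(m.pages)=1022
  3: ids {1, 6, 7, 11} → SUM(m.pages)=1854

UK | 2874 ; France | 1022 ; Egypt | 1854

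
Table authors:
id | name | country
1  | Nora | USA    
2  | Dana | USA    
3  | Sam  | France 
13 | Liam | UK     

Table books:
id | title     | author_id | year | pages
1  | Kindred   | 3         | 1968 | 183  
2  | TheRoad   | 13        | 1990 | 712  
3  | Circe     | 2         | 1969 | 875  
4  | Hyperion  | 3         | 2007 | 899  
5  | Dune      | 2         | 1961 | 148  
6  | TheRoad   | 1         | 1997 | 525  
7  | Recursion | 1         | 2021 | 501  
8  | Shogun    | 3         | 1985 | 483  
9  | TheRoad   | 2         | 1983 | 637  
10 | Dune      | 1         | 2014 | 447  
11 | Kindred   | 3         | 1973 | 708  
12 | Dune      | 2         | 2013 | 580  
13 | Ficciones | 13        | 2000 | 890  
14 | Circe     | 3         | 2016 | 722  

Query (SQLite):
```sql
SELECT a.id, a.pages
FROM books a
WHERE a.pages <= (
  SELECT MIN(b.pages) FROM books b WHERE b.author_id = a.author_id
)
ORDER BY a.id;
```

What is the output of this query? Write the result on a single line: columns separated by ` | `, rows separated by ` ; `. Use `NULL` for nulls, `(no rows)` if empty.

For each books row a, compute MIN(pages) over rows sharing a.author_id.
Keep row a if a.pages <= that per-group MIN.
  author_id=1: MIN(pages) = 447
  author_id=2: MIN(pages) = 148
  author_id=3: MIN(pages) = 183
  author_id=13: MIN(pages) = 712

1 | 183 ; 2 | 712 ; 5 | 148 ; 10 | 447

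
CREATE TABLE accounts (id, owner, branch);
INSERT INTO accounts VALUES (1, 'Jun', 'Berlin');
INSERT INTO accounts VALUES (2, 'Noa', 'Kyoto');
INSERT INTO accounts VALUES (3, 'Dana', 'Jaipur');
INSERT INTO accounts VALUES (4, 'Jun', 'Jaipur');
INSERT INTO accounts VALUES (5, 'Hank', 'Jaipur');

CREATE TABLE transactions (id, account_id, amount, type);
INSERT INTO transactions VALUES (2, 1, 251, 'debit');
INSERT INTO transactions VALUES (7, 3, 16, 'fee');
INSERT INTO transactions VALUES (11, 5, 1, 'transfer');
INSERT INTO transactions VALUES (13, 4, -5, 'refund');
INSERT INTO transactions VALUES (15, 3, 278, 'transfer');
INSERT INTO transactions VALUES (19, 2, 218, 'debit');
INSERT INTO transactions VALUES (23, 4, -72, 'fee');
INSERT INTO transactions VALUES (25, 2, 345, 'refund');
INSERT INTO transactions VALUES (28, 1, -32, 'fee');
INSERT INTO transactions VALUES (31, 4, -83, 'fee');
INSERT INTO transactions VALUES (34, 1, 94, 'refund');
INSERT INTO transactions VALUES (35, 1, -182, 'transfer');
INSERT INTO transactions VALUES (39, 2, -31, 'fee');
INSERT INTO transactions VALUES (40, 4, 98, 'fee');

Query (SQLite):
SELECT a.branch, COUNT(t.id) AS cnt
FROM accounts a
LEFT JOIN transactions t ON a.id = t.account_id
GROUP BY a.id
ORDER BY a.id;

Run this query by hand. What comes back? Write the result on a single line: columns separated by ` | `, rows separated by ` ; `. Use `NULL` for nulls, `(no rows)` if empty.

Berlin | 4 ; Kyoto | 3 ; Jaipur | 2 ; Jaipur | 4 ; Jaipur | 1

LEFT JOIN keeps every accounts row; unmatched ones get NULL for transactions columns.
Group by accounts.id and compute COUNT(t.id). COUNT(col) of an all-NULL group is 0.
  1: ids {2, 28, 34, 35} → COUNT(t.id)=4
  2: ids {19, 25, 39} → COUNT(t.id)=3
  3: ids {7, 15} → COUNT(t.id)=2
  4: ids {13, 23, 31, 40} → COUNT(t.id)=4
  5: ids {11} → COUNT(t.id)=1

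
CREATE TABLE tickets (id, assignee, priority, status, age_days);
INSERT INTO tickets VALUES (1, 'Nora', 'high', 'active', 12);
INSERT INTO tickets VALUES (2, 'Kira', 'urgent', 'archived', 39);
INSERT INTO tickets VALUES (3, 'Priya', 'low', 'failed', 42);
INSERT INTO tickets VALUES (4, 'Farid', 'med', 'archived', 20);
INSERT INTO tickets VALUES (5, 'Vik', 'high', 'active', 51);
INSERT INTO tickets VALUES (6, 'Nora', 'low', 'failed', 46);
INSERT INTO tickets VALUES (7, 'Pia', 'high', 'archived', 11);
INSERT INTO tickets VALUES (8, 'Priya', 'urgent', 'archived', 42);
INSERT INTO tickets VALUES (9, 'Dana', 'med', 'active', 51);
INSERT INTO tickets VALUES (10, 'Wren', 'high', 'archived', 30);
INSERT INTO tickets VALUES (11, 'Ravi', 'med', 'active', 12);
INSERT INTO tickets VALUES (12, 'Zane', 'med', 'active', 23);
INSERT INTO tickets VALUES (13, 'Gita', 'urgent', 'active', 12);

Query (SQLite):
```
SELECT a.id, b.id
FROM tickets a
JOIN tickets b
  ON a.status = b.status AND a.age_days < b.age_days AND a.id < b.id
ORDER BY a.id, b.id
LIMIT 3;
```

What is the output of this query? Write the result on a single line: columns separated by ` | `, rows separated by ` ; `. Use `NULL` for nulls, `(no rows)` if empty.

Pairs (a,b) with same status, a.age_days < b.age_days, a.id < b.id.
status groups: active:{1,5,9,11,12,13} archived:{2,4,7,8,10} failed:{3,6}
Ordered by (a.id, b.id); first 3.

1 | 5 ; 1 | 9 ; 1 | 12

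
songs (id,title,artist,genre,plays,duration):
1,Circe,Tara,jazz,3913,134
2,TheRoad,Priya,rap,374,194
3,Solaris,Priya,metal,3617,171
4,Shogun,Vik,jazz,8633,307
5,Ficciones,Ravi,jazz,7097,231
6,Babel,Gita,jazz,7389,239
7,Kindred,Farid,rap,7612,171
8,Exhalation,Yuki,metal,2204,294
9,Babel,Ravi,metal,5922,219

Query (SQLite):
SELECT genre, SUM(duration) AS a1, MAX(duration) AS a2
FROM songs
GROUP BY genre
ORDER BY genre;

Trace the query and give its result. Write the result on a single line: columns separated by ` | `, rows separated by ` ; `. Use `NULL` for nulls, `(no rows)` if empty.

jazz | 911 | 307 ; metal | 684 | 294 ; rap | 365 | 194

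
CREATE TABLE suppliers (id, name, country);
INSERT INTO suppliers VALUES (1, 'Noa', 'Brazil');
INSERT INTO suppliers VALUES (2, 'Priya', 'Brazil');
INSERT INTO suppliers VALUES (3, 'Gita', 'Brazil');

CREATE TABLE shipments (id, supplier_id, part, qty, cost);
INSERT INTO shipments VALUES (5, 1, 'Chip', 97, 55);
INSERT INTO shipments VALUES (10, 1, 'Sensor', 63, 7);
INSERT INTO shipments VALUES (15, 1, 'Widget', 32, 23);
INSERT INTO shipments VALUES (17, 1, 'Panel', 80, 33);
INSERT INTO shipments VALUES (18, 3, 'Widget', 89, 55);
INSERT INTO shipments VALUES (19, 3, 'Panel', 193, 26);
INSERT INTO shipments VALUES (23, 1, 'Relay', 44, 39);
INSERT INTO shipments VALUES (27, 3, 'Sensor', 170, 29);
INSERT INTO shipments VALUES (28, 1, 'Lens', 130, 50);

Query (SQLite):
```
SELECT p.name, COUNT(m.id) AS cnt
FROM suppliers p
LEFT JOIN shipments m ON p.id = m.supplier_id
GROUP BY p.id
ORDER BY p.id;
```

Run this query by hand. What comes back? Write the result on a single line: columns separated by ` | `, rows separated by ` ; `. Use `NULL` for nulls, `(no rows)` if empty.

Noa | 6 ; Priya | 0 ; Gita | 3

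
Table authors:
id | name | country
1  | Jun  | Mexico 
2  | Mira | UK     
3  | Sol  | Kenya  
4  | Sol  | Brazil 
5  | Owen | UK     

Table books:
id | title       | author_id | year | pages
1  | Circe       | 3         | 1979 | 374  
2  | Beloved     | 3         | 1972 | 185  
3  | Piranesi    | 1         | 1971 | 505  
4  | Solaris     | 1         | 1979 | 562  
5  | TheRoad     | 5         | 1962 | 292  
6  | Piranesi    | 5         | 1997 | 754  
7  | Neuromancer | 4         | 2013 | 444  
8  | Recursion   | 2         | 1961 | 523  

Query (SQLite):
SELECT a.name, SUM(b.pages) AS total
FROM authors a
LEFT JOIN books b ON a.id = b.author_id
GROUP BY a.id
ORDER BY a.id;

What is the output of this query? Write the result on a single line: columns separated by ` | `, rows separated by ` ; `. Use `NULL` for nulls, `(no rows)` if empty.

Jun | 1067 ; Mira | 523 ; Sol | 559 ; Sol | 444 ; Owen | 1046

LEFT JOIN keeps every authors row; unmatched ones get NULL for books columns.
Group by authors.id and compute SUM(b.pages). SUM over an all-NULL group is NULL.
  1: ids {3, 4} → SUM(b.pages)=1067
  2: ids {8} → SUM(b.pages)=523
  3: ids {1, 2} → SUM(b.pages)=559
  4: ids {7} → SUM(b.pages)=444
  5: ids {5, 6} → SUM(b.pages)=1046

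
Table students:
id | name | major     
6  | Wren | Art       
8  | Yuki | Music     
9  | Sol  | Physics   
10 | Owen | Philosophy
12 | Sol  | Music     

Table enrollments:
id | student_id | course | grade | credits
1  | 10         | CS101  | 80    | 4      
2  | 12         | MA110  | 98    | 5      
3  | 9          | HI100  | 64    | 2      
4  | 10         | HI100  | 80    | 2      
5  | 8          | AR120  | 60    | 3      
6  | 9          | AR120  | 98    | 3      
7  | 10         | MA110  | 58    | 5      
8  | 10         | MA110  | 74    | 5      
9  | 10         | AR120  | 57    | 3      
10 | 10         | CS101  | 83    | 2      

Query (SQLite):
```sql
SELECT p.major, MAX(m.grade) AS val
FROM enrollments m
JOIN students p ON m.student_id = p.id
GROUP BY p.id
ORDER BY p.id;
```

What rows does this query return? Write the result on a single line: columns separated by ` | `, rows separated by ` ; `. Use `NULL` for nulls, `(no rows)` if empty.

Join each enrollments row to its students via student_id.
Group joined rows by students.id; compute MAX(m.grade) per group.
  8: ids {5} → MAX(m.grade)=60
  9: ids {3, 6} → MAX(m.grade)=98
  10: ids {1, 4, 7, 8, 9, 10} → MAX(m.grade)=83
  12: ids {2} → MAX(m.grade)=98

Music | 60 ; Physics | 98 ; Philosophy | 83 ; Music | 98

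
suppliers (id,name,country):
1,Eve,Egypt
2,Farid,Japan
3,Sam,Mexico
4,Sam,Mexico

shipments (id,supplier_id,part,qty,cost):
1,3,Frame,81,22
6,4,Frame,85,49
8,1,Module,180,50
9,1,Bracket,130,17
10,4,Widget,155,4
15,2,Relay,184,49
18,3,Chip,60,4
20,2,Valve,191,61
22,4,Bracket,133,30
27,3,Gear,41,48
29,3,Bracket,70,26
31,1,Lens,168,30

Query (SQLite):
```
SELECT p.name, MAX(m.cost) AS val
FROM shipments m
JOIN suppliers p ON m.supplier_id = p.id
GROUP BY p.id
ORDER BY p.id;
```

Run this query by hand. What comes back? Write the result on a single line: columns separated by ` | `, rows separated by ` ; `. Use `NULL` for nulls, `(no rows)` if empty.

Eve | 50 ; Farid | 61 ; Sam | 48 ; Sam | 49

Join each shipments row to its suppliers via supplier_id.
Group joined rows by suppliers.id; compute MAX(m.cost) per group.
  1: ids {8, 9, 31} → MAX(m.cost)=50
  2: ids {15, 20} → MAX(m.cost)=61
  3: ids {1, 18, 27, 29} → MAX(m.cost)=48
  4: ids {6, 10, 22} → MAX(m.cost)=49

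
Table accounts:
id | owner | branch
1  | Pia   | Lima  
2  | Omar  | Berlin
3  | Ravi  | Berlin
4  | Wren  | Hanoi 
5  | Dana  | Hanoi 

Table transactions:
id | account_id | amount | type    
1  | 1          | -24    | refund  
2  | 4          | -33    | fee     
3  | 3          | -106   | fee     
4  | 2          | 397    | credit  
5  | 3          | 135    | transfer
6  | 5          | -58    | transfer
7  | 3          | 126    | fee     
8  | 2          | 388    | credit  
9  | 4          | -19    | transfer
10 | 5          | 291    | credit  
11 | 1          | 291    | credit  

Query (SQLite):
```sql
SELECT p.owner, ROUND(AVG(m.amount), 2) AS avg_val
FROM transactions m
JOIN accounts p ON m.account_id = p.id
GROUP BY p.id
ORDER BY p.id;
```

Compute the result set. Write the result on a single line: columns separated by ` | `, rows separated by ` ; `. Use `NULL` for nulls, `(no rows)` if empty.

Join each transactions row to its accounts via account_id.
Group joined rows by accounts.id; compute ROUND(AVG(m.amount), 2) per group.
  1: ids {1, 11} → ROUND(AVG(m.amount), 2)=133.5
  2: ids {4, 8} → ROUND(AVG(m.amount), 2)=392.5
  3: ids {3, 5, 7} → ROUND(AVG(m.amount), 2)=51.67
  4: ids {2, 9} → ROUND(AVG(m.amount), 2)=-26
  5: ids {6, 10} → ROUND(AVG(m.amount), 2)=116.5

Pia | 133.5 ; Omar | 392.5 ; Ravi | 51.67 ; Wren | -26 ; Dana | 116.5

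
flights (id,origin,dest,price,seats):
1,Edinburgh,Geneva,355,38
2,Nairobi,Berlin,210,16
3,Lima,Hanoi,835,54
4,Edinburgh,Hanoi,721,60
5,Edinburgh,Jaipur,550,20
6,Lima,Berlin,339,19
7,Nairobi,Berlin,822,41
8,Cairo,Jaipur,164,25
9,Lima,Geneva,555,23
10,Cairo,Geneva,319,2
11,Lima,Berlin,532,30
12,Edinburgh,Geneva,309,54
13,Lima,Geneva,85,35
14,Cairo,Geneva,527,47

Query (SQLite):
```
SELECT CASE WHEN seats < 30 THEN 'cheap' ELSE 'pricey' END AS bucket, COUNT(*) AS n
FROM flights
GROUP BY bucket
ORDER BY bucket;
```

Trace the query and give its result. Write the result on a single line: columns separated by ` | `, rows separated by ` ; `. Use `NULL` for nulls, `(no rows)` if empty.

Bucket rows by seats < 30 → 'cheap' else 'pricey'; count each bucket.

cheap | 6 ; pricey | 8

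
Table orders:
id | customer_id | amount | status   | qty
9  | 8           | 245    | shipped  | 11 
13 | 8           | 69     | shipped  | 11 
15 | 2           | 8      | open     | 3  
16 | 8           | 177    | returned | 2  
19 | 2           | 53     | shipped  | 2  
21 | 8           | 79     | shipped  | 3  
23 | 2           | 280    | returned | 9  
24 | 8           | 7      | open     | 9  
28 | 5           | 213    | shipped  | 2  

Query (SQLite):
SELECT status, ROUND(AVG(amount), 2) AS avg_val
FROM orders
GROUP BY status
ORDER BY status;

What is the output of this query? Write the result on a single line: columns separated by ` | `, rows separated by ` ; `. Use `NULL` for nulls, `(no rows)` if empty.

open | 7.5 ; returned | 228.5 ; shipped | 131.8

Partition orders by status; compute ROUND(AVG(amount), 2) within each group.
  open: ids {15, 24} → ROUND(AVG(amount), 2)=7.5
  returned: ids {16, 23} → ROUND(AVG(amount), 2)=228.5
  shipped: ids {9, 13, 19, 21, 28} → ROUND(AVG(amount), 2)=131.8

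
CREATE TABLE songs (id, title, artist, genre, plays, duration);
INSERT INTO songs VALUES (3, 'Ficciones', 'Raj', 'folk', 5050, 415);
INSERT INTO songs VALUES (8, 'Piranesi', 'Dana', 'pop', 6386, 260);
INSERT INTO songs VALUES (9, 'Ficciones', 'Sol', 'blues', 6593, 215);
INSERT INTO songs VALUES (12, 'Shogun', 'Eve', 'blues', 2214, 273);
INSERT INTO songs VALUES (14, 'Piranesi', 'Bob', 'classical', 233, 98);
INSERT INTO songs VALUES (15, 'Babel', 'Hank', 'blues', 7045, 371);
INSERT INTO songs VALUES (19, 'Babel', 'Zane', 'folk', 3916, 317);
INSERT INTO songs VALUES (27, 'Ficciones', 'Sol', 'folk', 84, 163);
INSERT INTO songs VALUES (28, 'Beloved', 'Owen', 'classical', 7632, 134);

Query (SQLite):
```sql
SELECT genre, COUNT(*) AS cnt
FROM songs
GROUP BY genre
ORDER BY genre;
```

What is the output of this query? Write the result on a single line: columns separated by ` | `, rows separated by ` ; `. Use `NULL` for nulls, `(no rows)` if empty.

blues | 3 ; classical | 2 ; folk | 3 ; pop | 1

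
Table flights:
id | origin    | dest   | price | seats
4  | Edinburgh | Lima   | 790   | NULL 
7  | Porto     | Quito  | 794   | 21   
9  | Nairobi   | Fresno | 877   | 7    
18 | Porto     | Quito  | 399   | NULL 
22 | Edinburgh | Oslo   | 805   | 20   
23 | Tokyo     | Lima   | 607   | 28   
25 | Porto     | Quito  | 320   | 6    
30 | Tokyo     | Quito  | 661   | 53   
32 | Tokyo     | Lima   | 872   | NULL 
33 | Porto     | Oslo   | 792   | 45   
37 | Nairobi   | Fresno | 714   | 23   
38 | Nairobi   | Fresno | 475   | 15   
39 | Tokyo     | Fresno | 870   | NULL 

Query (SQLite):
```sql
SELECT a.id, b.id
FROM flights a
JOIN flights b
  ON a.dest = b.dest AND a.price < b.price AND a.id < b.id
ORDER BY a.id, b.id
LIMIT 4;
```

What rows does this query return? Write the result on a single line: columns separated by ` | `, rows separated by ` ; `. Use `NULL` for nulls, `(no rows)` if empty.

4 | 32 ; 18 | 30 ; 23 | 32 ; 25 | 30

Pairs (a,b) with same dest, a.price < b.price, a.id < b.id.
dest groups: Fresno:{9,37,38,39} Lima:{4,23,32} Oslo:{22,33} Quito:{7,18,25,30}
Ordered by (a.id, b.id); first 4.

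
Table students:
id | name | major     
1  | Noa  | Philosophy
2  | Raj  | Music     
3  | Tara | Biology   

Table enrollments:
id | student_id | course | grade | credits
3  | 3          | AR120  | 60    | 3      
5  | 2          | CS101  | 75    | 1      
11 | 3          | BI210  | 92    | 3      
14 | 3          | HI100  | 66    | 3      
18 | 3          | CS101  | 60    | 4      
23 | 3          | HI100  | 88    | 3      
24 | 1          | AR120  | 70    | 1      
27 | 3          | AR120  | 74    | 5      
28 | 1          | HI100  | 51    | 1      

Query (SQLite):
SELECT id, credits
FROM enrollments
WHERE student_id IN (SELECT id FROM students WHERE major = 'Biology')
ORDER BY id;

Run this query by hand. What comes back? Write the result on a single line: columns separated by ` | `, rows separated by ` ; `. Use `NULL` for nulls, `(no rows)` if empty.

3 | 3 ; 11 | 3 ; 14 | 3 ; 18 | 4 ; 23 | 3 ; 27 | 5

Inner query: students.id where major = 'Biology'.
Outer: keep enrollments rows whose student_id is in that set.
Inner query → {3}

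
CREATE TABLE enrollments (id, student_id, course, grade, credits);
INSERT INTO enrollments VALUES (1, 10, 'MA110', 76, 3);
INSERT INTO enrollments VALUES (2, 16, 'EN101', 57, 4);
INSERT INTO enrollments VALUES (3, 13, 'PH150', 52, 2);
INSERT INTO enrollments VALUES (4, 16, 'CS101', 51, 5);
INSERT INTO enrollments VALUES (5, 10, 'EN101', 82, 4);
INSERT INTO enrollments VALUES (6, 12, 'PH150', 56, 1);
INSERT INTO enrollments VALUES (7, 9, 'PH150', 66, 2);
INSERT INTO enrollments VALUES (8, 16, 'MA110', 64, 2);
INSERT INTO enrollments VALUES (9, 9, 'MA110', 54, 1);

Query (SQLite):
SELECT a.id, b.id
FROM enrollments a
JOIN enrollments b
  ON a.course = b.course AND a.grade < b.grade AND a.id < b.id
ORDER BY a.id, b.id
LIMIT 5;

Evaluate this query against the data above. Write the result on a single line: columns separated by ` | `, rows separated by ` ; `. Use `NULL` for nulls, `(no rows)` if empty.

2 | 5 ; 3 | 6 ; 3 | 7 ; 6 | 7

Pairs (a,b) with same course, a.grade < b.grade, a.id < b.id.
course groups: CS101:{4} EN101:{2,5} MA110:{1,8,9} PH150:{3,6,7}
Ordered by (a.id, b.id); first 5.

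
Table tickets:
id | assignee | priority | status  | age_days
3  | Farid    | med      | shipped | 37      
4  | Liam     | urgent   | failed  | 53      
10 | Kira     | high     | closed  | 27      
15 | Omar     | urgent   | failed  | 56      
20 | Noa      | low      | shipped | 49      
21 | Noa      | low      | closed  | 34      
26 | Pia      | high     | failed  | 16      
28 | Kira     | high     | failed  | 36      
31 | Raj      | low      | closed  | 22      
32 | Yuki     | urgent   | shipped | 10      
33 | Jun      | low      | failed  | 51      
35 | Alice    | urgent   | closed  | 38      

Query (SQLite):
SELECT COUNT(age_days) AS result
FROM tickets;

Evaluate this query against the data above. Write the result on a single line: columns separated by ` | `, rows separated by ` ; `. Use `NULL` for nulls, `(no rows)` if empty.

12

All age_days values: [37, 53, 27, 56, 49, 34, 16, 36, 22, 10, 51, 38].
COUNT(age_days) counts non-NULL values → 12.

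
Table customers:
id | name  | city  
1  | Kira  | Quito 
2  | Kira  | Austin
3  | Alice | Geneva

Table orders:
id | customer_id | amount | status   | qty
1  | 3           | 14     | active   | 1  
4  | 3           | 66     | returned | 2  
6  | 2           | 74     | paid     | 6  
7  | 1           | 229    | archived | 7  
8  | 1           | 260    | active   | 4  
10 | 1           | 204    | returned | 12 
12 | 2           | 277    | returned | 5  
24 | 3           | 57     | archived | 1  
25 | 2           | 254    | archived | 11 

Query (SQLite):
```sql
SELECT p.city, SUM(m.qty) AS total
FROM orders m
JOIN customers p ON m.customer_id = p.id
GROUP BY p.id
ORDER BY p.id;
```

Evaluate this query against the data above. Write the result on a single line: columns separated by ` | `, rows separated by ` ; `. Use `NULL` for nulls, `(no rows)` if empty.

Join each orders row to its customers via customer_id.
Group joined rows by customers.id; compute SUM(m.qty) per group.
  1: ids {7, 8, 10} → SUM(m.qty)=23
  2: ids {6, 12, 25} → SUM(m.qty)=22
  3: ids {1, 4, 24} → SUM(m.qty)=4

Quito | 23 ; Austin | 22 ; Geneva | 4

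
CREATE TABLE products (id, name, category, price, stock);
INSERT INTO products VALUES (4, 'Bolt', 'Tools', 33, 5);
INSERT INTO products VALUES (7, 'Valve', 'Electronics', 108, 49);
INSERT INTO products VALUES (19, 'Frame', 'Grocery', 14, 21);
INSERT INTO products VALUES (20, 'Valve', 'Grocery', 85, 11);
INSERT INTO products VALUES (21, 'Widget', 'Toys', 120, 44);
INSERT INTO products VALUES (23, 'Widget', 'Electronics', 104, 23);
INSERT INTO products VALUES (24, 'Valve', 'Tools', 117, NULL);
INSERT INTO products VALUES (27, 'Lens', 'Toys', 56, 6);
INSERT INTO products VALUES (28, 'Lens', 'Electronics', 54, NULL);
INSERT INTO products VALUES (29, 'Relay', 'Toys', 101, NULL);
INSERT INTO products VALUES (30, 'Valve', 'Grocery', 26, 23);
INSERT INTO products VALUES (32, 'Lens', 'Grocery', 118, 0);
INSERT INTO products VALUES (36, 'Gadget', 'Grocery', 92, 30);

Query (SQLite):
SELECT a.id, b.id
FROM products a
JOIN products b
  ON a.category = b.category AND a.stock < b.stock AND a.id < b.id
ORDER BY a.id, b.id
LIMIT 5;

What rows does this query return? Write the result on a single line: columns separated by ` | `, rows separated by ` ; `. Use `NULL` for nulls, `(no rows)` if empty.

Pairs (a,b) with same category, a.stock < b.stock, a.id < b.id.
category groups: Electronics:{7,23,28} Grocery:{19,20,30,32,36} Tools:{4,24} Toys:{21,27,29}
Ordered by (a.id, b.id); first 5.

19 | 30 ; 19 | 36 ; 20 | 30 ; 20 | 36 ; 30 | 36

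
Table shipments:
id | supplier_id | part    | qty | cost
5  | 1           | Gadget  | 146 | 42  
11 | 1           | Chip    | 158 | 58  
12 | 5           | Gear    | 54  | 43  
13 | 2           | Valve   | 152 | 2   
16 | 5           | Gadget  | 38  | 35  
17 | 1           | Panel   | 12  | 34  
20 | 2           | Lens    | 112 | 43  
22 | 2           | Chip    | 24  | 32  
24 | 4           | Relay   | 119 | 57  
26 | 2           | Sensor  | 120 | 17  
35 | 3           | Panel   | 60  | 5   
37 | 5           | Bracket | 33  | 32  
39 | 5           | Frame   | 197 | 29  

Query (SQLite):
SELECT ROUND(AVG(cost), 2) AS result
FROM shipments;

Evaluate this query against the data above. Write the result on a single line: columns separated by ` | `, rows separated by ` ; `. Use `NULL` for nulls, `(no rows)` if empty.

All cost values: [42, 58, 43, 2, 35, 34, 43, 32, 57, 17, 5, 32, 29].
AVG = 429 / 13 (rounded to 2 dp).

33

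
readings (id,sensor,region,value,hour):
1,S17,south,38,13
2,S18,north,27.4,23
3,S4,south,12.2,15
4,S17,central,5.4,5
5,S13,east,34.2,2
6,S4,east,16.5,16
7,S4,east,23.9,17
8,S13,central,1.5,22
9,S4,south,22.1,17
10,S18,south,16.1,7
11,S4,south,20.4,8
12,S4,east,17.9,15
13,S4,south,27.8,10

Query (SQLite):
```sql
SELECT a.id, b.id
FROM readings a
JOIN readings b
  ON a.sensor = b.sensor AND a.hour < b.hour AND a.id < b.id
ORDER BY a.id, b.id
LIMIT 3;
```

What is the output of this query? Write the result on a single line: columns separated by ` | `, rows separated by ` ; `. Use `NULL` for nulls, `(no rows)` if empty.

Pairs (a,b) with same sensor, a.hour < b.hour, a.id < b.id.
sensor groups: S13:{5,8} S17:{1,4} S18:{2,10} S4:{3,6,7,9,11,12,13}
Ordered by (a.id, b.id); first 3.

3 | 6 ; 3 | 7 ; 3 | 9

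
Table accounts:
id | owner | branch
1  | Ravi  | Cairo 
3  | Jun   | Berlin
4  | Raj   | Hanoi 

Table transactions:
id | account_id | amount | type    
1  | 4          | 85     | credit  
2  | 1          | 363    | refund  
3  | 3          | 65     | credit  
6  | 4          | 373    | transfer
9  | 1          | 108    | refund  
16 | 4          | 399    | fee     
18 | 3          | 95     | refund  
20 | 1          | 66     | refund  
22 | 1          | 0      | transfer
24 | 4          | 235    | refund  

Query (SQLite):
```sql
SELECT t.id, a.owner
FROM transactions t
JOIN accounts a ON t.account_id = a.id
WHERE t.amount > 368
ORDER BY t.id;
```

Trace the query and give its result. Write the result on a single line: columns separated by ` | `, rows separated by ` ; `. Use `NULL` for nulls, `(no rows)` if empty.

6 | Raj ; 16 | Raj

Each transactions row matches the accounts row where account_id = accounts.id.
Then keep rows with t.amount > 368.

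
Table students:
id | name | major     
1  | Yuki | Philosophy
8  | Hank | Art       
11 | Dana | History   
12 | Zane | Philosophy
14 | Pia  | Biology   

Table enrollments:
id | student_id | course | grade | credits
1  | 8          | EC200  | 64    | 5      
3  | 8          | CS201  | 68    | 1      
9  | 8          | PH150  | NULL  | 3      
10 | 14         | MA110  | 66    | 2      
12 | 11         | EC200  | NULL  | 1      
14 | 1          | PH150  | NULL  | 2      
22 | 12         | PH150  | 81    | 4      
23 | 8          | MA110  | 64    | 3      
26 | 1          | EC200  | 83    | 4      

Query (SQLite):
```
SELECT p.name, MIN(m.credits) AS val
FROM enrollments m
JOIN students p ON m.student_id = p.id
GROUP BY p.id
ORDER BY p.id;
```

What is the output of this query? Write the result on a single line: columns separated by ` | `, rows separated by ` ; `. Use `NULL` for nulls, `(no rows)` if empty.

Yuki | 2 ; Hank | 1 ; Dana | 1 ; Zane | 4 ; Pia | 2

Join each enrollments row to its students via student_id.
Group joined rows by students.id; compute MIN(m.credits) per group.
  1: ids {14, 26} → MIN(m.credits)=2
  8: ids {1, 3, 9, 23} → MIN(m.credits)=1
  11: ids {12} → MIN(m.credits)=1
  12: ids {22} → MIN(m.credits)=4
  14: ids {10} → MIN(m.credits)=2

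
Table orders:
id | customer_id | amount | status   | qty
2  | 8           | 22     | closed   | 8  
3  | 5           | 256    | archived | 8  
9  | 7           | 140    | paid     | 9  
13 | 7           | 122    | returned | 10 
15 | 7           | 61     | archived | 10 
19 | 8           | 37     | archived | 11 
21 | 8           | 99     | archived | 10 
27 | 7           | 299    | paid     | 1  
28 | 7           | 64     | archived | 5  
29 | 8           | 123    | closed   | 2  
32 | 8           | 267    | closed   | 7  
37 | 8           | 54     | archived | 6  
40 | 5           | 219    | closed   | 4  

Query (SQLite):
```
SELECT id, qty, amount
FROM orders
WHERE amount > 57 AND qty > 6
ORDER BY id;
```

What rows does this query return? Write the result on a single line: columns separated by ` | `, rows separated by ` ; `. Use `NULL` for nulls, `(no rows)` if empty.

3 | 8 | 256 ; 9 | 9 | 140 ; 13 | 10 | 122 ; 15 | 10 | 61 ; 21 | 10 | 99 ; 32 | 7 | 267

amount > 57: ids {3, 9, 13, 15, 21, 27, 28, 29, 32, 40}
qty > 6: ids {2, 3, 9, 13, 15, 19, 21, 32}
Combine with AND.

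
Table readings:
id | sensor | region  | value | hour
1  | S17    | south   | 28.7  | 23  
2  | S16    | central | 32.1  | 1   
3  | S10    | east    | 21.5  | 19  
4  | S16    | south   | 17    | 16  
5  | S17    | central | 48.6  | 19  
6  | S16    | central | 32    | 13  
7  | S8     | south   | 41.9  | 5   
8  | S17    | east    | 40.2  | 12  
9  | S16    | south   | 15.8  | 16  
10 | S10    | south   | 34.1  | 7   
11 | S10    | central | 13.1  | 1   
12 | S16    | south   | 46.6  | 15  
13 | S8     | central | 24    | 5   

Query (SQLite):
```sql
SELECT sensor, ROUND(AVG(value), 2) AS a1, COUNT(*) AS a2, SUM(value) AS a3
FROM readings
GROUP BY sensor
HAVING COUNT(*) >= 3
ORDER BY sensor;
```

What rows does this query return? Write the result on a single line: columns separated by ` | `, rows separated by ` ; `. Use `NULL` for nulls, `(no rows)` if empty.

S10 | 22.9 | 3 | 68.7 ; S16 | 28.7 | 5 | 143.5 ; S17 | 39.17 | 3 | 117.5

Group readings by sensor.
Per group compute: ROUND(AVG(value), 2), COUNT(*), SUM(value).
HAVING: drop groups with fewer than 3 rows.
  S10: ids {3, 10, 11} → ROUND(AVG(value), 2)=22.9, COUNT(*)=3, SUM(value)=68.7
  S16: ids {2, 4, 6, 9, 12} → ROUND(AVG(value), 2)=28.7, COUNT(*)=5, SUM(value)=143.5
  S17: ids {1, 5, 8} → ROUND(AVG(value), 2)=39.17, COUNT(*)=3, SUM(value)=117.5
  S8: ids {7, 13} → ROUND(AVG(value), 2)=32.95, COUNT(*)=2, SUM(value)=65.9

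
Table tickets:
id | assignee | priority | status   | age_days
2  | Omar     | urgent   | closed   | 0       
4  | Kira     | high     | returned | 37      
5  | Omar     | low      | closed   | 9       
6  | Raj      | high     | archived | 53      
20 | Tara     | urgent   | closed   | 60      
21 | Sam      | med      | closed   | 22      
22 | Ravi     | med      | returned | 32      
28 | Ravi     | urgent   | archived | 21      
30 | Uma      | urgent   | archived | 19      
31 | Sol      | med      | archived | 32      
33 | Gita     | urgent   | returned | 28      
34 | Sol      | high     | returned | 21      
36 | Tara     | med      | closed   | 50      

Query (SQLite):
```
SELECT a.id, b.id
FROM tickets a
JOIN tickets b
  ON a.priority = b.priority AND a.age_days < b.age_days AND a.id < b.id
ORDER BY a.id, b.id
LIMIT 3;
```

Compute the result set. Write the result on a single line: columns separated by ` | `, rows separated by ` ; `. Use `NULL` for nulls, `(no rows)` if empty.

2 | 20 ; 2 | 28 ; 2 | 30

Pairs (a,b) with same priority, a.age_days < b.age_days, a.id < b.id.
priority groups: high:{4,6,34} low:{5} med:{21,22,31,36} urgent:{2,20,28,30,33}
Ordered by (a.id, b.id); first 3.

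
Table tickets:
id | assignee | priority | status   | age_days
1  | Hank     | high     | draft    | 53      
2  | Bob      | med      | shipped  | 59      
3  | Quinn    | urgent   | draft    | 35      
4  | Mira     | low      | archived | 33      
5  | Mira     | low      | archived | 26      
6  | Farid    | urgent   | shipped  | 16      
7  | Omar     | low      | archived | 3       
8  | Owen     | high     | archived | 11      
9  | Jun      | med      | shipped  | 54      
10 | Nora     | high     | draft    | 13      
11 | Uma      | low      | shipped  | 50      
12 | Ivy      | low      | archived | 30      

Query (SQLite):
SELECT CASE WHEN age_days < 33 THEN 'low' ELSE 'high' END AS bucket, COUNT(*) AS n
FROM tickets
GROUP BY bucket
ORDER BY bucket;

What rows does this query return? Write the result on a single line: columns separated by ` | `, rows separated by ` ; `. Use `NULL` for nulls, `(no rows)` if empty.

Bucket rows by age_days < 33 → 'low' else 'high'; count each bucket.

high | 6 ; low | 6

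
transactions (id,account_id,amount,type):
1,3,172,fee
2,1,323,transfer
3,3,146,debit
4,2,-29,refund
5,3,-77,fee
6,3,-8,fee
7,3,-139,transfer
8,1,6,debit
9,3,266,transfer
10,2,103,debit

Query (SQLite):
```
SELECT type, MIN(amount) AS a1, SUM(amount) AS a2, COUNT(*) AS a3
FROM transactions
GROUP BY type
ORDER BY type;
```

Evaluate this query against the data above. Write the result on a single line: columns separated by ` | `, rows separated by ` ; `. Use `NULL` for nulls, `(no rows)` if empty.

Group transactions by type.
Per group compute: MIN(amount), SUM(amount), COUNT(*).
  debit: ids {3, 8, 10} → MIN(amount)=6, SUM(amount)=255, COUNT(*)=3
  fee: ids {1, 5, 6} → MIN(amount)=-77, SUM(amount)=87, COUNT(*)=3
  refund: ids {4} → MIN(amount)=-29, SUM(amount)=-29, COUNT(*)=1
  transfer: ids {2, 7, 9} → MIN(amount)=-139, SUM(amount)=450, COUNT(*)=3

debit | 6 | 255 | 3 ; fee | -77 | 87 | 3 ; refund | -29 | -29 | 1 ; transfer | -139 | 450 | 3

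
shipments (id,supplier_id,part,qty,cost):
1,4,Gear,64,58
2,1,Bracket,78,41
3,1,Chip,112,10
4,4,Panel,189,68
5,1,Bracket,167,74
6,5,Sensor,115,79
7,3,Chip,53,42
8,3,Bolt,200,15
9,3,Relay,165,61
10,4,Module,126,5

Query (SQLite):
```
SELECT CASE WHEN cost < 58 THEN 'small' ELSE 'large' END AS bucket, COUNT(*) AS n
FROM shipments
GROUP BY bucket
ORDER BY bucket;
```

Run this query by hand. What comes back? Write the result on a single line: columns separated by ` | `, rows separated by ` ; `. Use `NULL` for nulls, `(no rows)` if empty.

Bucket rows by cost < 58 → 'small' else 'large'; count each bucket.

large | 5 ; small | 5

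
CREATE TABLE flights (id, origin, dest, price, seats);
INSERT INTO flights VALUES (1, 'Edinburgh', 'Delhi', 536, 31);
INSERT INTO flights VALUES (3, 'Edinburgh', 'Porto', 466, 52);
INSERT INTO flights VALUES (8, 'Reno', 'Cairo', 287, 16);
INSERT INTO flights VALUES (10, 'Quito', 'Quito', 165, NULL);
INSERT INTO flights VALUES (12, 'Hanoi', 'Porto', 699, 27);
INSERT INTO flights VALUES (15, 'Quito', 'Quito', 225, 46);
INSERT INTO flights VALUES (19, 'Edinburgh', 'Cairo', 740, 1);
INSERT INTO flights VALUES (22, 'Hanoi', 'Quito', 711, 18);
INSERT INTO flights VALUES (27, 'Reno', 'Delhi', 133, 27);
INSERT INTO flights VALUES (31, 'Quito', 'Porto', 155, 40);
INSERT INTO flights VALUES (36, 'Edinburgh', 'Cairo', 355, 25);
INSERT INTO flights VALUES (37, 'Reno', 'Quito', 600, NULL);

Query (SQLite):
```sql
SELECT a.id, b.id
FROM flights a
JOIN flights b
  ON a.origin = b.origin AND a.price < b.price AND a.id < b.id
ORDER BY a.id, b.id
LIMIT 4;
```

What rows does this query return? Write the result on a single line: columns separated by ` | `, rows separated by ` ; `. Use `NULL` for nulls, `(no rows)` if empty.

Pairs (a,b) with same origin, a.price < b.price, a.id < b.id.
origin groups: Edinburgh:{1,3,19,36} Hanoi:{12,22} Quito:{10,15,31} Reno:{8,27,37}
Ordered by (a.id, b.id); first 4.

1 | 19 ; 3 | 19 ; 8 | 37 ; 10 | 15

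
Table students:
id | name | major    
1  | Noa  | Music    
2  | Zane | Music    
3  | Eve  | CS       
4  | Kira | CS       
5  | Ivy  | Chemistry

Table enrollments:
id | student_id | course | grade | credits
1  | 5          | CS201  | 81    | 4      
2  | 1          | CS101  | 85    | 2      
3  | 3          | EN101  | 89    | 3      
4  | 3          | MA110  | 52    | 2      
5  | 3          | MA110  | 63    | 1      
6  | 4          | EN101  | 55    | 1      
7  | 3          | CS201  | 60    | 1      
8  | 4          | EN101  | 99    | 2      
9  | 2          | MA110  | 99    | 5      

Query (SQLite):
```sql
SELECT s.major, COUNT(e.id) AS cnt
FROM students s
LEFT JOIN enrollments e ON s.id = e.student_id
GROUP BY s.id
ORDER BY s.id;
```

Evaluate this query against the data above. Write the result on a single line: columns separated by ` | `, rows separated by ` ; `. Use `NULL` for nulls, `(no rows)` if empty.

LEFT JOIN keeps every students row; unmatched ones get NULL for enrollments columns.
Group by students.id and compute COUNT(e.id). COUNT(col) of an all-NULL group is 0.
  1: ids {2} → COUNT(e.id)=1
  2: ids {9} → COUNT(e.id)=1
  3: ids {3, 4, 5, 7} → COUNT(e.id)=4
  4: ids {6, 8} → COUNT(e.id)=2
  5: ids {1} → COUNT(e.id)=1

Music | 1 ; Music | 1 ; CS | 4 ; CS | 2 ; Chemistry | 1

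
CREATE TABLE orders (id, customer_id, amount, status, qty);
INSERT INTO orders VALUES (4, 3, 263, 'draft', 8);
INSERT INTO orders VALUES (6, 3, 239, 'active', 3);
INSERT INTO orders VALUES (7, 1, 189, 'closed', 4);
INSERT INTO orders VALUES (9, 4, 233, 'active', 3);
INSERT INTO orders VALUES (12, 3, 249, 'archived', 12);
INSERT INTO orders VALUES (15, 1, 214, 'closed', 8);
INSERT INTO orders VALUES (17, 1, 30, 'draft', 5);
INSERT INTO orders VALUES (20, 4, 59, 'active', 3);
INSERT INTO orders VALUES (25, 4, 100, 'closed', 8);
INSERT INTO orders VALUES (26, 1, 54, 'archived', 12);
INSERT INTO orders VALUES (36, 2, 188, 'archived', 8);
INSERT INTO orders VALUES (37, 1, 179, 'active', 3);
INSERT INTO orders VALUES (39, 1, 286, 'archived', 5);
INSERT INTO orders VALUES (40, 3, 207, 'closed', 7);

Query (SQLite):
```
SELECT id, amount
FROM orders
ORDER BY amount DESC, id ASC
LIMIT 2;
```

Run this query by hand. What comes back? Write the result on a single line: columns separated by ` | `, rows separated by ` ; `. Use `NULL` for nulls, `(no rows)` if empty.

Sort by amount desc, tiebreak id asc: (286, id=39), (263, id=4), (249, id=12), (239, id=6), (233, id=9) …. Take first 2.

39 | 286 ; 4 | 263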